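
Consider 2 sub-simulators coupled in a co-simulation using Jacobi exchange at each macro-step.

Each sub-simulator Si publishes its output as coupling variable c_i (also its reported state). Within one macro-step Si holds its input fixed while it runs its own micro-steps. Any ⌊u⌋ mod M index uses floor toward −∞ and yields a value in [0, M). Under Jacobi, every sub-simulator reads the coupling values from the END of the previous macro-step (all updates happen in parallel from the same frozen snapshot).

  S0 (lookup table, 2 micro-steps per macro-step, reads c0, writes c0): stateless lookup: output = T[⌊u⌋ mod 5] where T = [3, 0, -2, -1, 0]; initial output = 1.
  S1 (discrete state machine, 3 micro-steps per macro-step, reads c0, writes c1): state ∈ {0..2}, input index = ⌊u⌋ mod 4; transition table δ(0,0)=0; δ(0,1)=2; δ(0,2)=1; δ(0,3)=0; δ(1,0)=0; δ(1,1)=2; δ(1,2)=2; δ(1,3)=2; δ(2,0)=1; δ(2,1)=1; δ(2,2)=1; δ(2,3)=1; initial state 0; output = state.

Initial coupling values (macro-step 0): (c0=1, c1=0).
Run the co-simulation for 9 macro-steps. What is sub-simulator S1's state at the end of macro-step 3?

macro 1: S0 reads c0=1 → after 2×micro: 0; S1 reads c0=1 → after 3×micro: 2 ⇒ (c0=0, c1=2)
macro 2: S0 reads c0=0 → after 2×micro: 3; S1 reads c0=0 → after 3×micro: 0 ⇒ (c0=3, c1=0)
macro 3: S0 reads c0=3 → after 2×micro: -1; S1 reads c0=3 → after 3×micro: 0 ⇒ (c0=-1, c1=0)
macro 4: S0 reads c0=-1 → after 2×micro: 0; S1 reads c0=-1 → after 3×micro: 0 ⇒ (c0=0, c1=0)
macro 5: S0 reads c0=0 → after 2×micro: 3; S1 reads c0=0 → after 3×micro: 0 ⇒ (c0=3, c1=0)
macro 6: S0 reads c0=3 → after 2×micro: -1; S1 reads c0=3 → after 3×micro: 0 ⇒ (c0=-1, c1=0)
macro 7: S0 reads c0=-1 → after 2×micro: 0; S1 reads c0=-1 → after 3×micro: 0 ⇒ (c0=0, c1=0)
macro 8: S0 reads c0=0 → after 2×micro: 3; S1 reads c0=0 → after 3×micro: 0 ⇒ (c0=3, c1=0)
macro 9: S0 reads c0=3 → after 2×micro: -1; S1 reads c0=3 → after 3×micro: 0 ⇒ (c0=-1, c1=0)

S1 state at macro-step 3 = 0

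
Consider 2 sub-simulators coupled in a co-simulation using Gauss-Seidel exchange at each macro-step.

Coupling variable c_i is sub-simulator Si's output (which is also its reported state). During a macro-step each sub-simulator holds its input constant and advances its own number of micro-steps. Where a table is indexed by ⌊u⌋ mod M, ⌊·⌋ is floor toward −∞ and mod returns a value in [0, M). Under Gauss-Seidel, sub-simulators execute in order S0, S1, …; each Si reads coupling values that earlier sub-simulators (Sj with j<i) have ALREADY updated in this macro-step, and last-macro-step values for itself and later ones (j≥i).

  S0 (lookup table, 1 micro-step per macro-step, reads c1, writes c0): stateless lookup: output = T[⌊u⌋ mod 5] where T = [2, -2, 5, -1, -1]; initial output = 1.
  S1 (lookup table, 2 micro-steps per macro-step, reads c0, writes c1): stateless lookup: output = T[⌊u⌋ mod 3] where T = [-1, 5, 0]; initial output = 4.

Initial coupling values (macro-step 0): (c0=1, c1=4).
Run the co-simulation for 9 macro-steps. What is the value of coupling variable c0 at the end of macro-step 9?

macro 1: S0 reads c1=4 → after 1×micro: -1; S1 reads c0=-1 → after 2×micro: 0 ⇒ (c0=-1, c1=0)
macro 2: S0 reads c1=0 → after 1×micro: 2; S1 reads c0=2 → after 2×micro: 0 ⇒ (c0=2, c1=0)
macro 3: S0 reads c1=0 → after 1×micro: 2; S1 reads c0=2 → after 2×micro: 0 ⇒ (c0=2, c1=0)
macro 4: S0 reads c1=0 → after 1×micro: 2; S1 reads c0=2 → after 2×micro: 0 ⇒ (c0=2, c1=0)
macro 5: S0 reads c1=0 → after 1×micro: 2; S1 reads c0=2 → after 2×micro: 0 ⇒ (c0=2, c1=0)
macro 6: S0 reads c1=0 → after 1×micro: 2; S1 reads c0=2 → after 2×micro: 0 ⇒ (c0=2, c1=0)
macro 7: S0 reads c1=0 → after 1×micro: 2; S1 reads c0=2 → after 2×micro: 0 ⇒ (c0=2, c1=0)
macro 8: S0 reads c1=0 → after 1×micro: 2; S1 reads c0=2 → after 2×micro: 0 ⇒ (c0=2, c1=0)
macro 9: S0 reads c1=0 → after 1×micro: 2; S1 reads c0=2 → after 2×micro: 0 ⇒ (c0=2, c1=0)

c0 at macro-step 9 = 2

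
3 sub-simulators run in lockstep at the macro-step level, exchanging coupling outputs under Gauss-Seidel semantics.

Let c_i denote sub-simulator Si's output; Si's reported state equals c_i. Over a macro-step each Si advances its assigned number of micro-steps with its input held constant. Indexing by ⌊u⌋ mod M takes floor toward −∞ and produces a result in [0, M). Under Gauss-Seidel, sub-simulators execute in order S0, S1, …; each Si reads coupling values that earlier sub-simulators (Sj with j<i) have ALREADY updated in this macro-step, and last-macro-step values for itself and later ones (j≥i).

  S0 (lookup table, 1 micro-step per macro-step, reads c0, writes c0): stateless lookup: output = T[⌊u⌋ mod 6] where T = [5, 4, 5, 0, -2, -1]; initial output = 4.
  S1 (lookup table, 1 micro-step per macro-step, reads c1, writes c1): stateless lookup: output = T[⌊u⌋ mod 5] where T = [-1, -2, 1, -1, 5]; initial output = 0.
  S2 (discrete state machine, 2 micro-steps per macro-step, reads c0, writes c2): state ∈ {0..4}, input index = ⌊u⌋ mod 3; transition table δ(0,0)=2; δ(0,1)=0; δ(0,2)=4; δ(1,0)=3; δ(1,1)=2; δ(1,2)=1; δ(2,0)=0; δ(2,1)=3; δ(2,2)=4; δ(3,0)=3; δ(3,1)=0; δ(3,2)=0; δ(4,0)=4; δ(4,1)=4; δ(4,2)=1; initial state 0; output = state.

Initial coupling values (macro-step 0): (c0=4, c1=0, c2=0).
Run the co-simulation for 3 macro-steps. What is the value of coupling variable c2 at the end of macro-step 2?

macro 1: S0 reads c0=4 → after 1×micro: -2; S1 reads c1=0 → after 1×micro: -1; S2 reads c0=-2 → after 2×micro: 0 ⇒ (c0=-2, c1=-1, c2=0)
macro 2: S0 reads c0=-2 → after 1×micro: -2; S1 reads c1=-1 → after 1×micro: 5; S2 reads c0=-2 → after 2×micro: 0 ⇒ (c0=-2, c1=5, c2=0)
macro 3: S0 reads c0=-2 → after 1×micro: -2; S1 reads c1=5 → after 1×micro: -1; S2 reads c0=-2 → after 2×micro: 0 ⇒ (c0=-2, c1=-1, c2=0)

c2 at macro-step 2 = 0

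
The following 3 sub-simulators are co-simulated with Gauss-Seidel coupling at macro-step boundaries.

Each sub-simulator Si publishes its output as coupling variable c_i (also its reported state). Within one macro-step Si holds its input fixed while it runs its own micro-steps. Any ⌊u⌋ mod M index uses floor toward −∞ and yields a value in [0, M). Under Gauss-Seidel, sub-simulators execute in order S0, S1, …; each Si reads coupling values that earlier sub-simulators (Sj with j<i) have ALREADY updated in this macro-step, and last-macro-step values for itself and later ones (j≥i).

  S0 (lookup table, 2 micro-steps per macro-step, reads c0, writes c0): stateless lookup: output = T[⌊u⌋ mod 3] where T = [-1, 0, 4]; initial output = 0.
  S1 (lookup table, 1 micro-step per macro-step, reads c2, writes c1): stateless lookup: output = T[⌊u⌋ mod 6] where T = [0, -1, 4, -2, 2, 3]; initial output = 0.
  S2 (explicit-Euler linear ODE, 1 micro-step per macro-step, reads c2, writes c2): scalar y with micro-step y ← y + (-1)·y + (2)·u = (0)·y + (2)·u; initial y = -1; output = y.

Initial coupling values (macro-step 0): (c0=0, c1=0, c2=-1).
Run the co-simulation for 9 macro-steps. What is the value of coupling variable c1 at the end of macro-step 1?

c1 at macro-step 1 = 3

macro 1: S0 reads c0=0 → after 2×micro: -1; S1 reads c2=-1 → after 1×micro: 3; S2 reads c2=-1 → after 1×micro: -2 ⇒ (c0=-1, c1=3, c2=-2)
macro 2: S0 reads c0=-1 → after 2×micro: 4; S1 reads c2=-2 → after 1×micro: 2; S2 reads c2=-2 → after 1×micro: -4 ⇒ (c0=4, c1=2, c2=-4)
macro 3: S0 reads c0=4 → after 2×micro: 0; S1 reads c2=-4 → after 1×micro: 4; S2 reads c2=-4 → after 1×micro: -8 ⇒ (c0=0, c1=4, c2=-8)
macro 4: S0 reads c0=0 → after 2×micro: -1; S1 reads c2=-8 → after 1×micro: 2; S2 reads c2=-8 → after 1×micro: -16 ⇒ (c0=-1, c1=2, c2=-16)
macro 5: S0 reads c0=-1 → after 2×micro: 4; S1 reads c2=-16 → after 1×micro: 4; S2 reads c2=-16 → after 1×micro: -32 ⇒ (c0=4, c1=4, c2=-32)
macro 6: S0 reads c0=4 → after 2×micro: 0; S1 reads c2=-32 → after 1×micro: 2; S2 reads c2=-32 → after 1×micro: -64 ⇒ (c0=0, c1=2, c2=-64)
macro 7: S0 reads c0=0 → after 2×micro: -1; S1 reads c2=-64 → after 1×micro: 4; S2 reads c2=-64 → after 1×micro: -128 ⇒ (c0=-1, c1=4, c2=-128)
macro 8: S0 reads c0=-1 → after 2×micro: 4; S1 reads c2=-128 → after 1×micro: 2; S2 reads c2=-128 → after 1×micro: -256 ⇒ (c0=4, c1=2, c2=-256)
macro 9: S0 reads c0=4 → after 2×micro: 0; S1 reads c2=-256 → after 1×micro: 4; S2 reads c2=-256 → after 1×micro: -512 ⇒ (c0=0, c1=4, c2=-512)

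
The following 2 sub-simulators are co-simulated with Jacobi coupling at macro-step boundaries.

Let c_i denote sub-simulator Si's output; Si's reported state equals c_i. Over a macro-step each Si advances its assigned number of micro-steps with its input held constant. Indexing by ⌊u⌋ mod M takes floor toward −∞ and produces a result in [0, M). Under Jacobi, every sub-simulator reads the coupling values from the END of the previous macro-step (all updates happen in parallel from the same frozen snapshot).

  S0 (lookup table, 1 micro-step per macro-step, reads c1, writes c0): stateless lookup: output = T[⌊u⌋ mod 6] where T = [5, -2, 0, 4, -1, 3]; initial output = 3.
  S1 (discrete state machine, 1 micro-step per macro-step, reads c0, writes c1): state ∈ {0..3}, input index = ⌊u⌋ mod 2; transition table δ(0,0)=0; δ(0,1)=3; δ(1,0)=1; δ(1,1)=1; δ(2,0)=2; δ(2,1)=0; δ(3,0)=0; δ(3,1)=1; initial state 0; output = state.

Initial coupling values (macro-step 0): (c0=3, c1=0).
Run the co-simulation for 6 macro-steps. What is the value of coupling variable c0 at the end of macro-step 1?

macro 1: S0 reads c1=0 → after 1×micro: 5; S1 reads c0=3 → after 1×micro: 3 ⇒ (c0=5, c1=3)
macro 2: S0 reads c1=3 → after 1×micro: 4; S1 reads c0=5 → after 1×micro: 1 ⇒ (c0=4, c1=1)
macro 3: S0 reads c1=1 → after 1×micro: -2; S1 reads c0=4 → after 1×micro: 1 ⇒ (c0=-2, c1=1)
macro 4: S0 reads c1=1 → after 1×micro: -2; S1 reads c0=-2 → after 1×micro: 1 ⇒ (c0=-2, c1=1)
macro 5: S0 reads c1=1 → after 1×micro: -2; S1 reads c0=-2 → after 1×micro: 1 ⇒ (c0=-2, c1=1)
macro 6: S0 reads c1=1 → after 1×micro: -2; S1 reads c0=-2 → after 1×micro: 1 ⇒ (c0=-2, c1=1)

c0 at macro-step 1 = 5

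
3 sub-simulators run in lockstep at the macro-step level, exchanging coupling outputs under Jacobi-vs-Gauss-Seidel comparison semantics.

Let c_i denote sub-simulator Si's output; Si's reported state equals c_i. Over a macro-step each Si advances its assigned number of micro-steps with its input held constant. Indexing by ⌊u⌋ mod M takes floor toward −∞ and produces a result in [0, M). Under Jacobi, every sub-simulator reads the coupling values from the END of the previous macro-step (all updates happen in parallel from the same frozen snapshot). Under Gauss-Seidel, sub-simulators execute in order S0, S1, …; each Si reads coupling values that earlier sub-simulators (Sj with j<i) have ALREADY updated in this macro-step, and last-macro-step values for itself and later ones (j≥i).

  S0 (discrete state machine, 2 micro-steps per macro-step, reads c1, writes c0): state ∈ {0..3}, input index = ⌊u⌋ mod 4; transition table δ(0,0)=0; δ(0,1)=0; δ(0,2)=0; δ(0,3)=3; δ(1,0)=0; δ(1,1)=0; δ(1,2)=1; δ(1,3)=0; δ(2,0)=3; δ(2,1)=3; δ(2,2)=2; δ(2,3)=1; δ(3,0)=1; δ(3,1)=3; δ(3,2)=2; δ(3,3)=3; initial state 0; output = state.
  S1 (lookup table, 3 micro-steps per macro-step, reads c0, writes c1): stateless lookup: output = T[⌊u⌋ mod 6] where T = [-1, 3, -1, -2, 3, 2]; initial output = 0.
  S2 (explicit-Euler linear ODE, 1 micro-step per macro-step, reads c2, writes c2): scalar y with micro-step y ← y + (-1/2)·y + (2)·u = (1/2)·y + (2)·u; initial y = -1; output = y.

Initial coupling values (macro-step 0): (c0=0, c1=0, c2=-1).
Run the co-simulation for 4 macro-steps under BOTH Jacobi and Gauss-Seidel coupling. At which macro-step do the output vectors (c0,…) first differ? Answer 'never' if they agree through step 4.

[Jacobi] macro 1: S0 reads c1=0 → after 2×micro: 0; S1 reads c0=0 → after 3×micro: -1; S2 reads c2=-1 → after 1×micro: -5/2 ⇒ (c0=0, c1=-1, c2=-5/2)
[Jacobi] macro 2: S0 reads c1=-1 → after 2×micro: 3; S1 reads c0=0 → after 3×micro: -1; S2 reads c2=-5/2 → after 1×micro: -25/4 ⇒ (c0=3, c1=-1, c2=-25/4)
[Jacobi] macro 3: S0 reads c1=-1 → after 2×micro: 3; S1 reads c0=3 → after 3×micro: -2; S2 reads c2=-25/4 → after 1×micro: -125/8 ⇒ (c0=3, c1=-2, c2=-125/8)
[Jacobi] macro 4: S0 reads c1=-2 → after 2×micro: 2; S1 reads c0=3 → after 3×micro: -2; S2 reads c2=-125/8 → after 1×micro: -625/16 ⇒ (c0=2, c1=-2, c2=-625/16)
[Gauss-Seidel] macro 1: S0 reads c1=0 → after 2×micro: 0; S1 reads c0=0 → after 3×micro: -1; S2 reads c2=-1 → after 1×micro: -5/2 ⇒ (c0=0, c1=-1, c2=-5/2)
[Gauss-Seidel] macro 2: S0 reads c1=-1 → after 2×micro: 3; S1 reads c0=3 → after 3×micro: -2; S2 reads c2=-5/2 → after 1×micro: -25/4 ⇒ (c0=3, c1=-2, c2=-25/4)
[Gauss-Seidel] macro 3: S0 reads c1=-2 → after 2×micro: 2; S1 reads c0=2 → after 3×micro: -1; S2 reads c2=-25/4 → after 1×micro: -125/8 ⇒ (c0=2, c1=-1, c2=-125/8)
[Gauss-Seidel] macro 4: S0 reads c1=-1 → after 2×micro: 0; S1 reads c0=0 → after 3×micro: -1; S2 reads c2=-125/8 → after 1×micro: -625/16 ⇒ (c0=0, c1=-1, c2=-625/16)

first divergence at macro-step: 2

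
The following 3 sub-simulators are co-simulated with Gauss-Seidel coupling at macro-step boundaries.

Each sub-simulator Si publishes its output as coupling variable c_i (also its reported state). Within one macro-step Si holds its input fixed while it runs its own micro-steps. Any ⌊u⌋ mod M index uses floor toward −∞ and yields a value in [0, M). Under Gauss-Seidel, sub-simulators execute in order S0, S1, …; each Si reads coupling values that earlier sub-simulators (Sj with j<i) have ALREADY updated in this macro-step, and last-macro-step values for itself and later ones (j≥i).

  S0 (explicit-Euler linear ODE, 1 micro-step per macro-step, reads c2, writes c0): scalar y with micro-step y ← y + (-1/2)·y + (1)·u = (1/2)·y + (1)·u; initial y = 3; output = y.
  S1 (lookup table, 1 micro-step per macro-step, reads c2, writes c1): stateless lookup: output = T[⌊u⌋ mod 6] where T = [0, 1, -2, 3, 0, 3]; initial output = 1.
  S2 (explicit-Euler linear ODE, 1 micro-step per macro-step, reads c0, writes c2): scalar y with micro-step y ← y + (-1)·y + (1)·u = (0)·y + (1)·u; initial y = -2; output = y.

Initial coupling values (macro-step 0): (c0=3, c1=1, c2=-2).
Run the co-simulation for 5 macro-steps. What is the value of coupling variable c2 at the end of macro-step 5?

c2 at macro-step 5 = -81/32

macro 1: S0 reads c2=-2 → after 1×micro: -1/2; S1 reads c2=-2 → after 1×micro: 0; S2 reads c0=-1/2 → after 1×micro: -1/2 ⇒ (c0=-1/2, c1=0, c2=-1/2)
macro 2: S0 reads c2=-1/2 → after 1×micro: -3/4; S1 reads c2=-1/2 → after 1×micro: 3; S2 reads c0=-3/4 → after 1×micro: -3/4 ⇒ (c0=-3/4, c1=3, c2=-3/4)
macro 3: S0 reads c2=-3/4 → after 1×micro: -9/8; S1 reads c2=-3/4 → after 1×micro: 3; S2 reads c0=-9/8 → after 1×micro: -9/8 ⇒ (c0=-9/8, c1=3, c2=-9/8)
macro 4: S0 reads c2=-9/8 → after 1×micro: -27/16; S1 reads c2=-9/8 → after 1×micro: 0; S2 reads c0=-27/16 → after 1×micro: -27/16 ⇒ (c0=-27/16, c1=0, c2=-27/16)
macro 5: S0 reads c2=-27/16 → after 1×micro: -81/32; S1 reads c2=-27/16 → after 1×micro: 0; S2 reads c0=-81/32 → after 1×micro: -81/32 ⇒ (c0=-81/32, c1=0, c2=-81/32)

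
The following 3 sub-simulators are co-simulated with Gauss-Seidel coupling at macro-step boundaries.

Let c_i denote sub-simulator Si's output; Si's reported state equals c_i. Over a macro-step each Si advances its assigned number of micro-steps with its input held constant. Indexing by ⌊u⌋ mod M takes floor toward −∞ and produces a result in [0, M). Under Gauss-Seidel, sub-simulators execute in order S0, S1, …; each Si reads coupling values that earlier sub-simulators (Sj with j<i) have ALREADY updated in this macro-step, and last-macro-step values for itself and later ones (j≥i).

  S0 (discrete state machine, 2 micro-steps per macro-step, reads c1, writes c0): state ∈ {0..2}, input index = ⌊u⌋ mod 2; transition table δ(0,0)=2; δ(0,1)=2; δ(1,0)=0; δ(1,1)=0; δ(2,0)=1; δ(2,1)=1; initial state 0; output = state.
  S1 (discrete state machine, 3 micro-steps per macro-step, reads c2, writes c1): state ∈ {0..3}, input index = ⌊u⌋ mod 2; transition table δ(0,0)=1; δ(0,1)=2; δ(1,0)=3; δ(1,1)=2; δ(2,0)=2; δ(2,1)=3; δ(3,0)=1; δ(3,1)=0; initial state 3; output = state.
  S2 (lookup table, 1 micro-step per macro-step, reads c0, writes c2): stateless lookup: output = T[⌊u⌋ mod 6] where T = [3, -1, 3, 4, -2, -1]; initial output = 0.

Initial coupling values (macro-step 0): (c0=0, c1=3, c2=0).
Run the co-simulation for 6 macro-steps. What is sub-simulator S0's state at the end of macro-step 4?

macro 1: S0 reads c1=3 → after 2×micro: 1; S1 reads c2=0 → after 3×micro: 1; S2 reads c0=1 → after 1×micro: -1 ⇒ (c0=1, c1=1, c2=-1)
macro 2: S0 reads c1=1 → after 2×micro: 2; S1 reads c2=-1 → after 3×micro: 0; S2 reads c0=2 → after 1×micro: 3 ⇒ (c0=2, c1=0, c2=3)
macro 3: S0 reads c1=0 → after 2×micro: 0; S1 reads c2=3 → after 3×micro: 0; S2 reads c0=0 → after 1×micro: 3 ⇒ (c0=0, c1=0, c2=3)
macro 4: S0 reads c1=0 → after 2×micro: 1; S1 reads c2=3 → after 3×micro: 0; S2 reads c0=1 → after 1×micro: -1 ⇒ (c0=1, c1=0, c2=-1)
macro 5: S0 reads c1=0 → after 2×micro: 2; S1 reads c2=-1 → after 3×micro: 0; S2 reads c0=2 → after 1×micro: 3 ⇒ (c0=2, c1=0, c2=3)
macro 6: S0 reads c1=0 → after 2×micro: 0; S1 reads c2=3 → after 3×micro: 0; S2 reads c0=0 → after 1×micro: 3 ⇒ (c0=0, c1=0, c2=3)

S0 state at macro-step 4 = 1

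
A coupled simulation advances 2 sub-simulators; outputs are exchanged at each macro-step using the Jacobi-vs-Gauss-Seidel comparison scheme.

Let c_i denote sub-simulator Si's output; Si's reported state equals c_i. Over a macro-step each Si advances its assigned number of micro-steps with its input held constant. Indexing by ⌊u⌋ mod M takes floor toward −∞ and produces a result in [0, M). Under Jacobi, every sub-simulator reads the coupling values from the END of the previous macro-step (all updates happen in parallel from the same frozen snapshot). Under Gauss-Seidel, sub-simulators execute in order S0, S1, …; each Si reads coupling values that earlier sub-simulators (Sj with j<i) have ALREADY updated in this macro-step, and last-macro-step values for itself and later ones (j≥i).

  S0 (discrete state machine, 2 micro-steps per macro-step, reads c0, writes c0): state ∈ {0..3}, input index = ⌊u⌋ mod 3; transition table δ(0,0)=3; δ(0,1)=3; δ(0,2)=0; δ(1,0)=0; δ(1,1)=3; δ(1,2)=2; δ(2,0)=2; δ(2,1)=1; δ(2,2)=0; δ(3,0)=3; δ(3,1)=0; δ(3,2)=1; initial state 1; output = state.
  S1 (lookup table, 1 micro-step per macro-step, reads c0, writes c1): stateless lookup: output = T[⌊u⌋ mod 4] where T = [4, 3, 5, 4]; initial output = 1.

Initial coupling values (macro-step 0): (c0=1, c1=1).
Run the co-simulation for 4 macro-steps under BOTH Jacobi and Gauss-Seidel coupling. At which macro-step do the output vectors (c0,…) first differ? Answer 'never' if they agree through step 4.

[Jacobi] macro 1: S0 reads c0=1 → after 2×micro: 0; S1 reads c0=1 → after 1×micro: 3 ⇒ (c0=0, c1=3)
[Jacobi] macro 2: S0 reads c0=0 → after 2×micro: 3; S1 reads c0=0 → after 1×micro: 4 ⇒ (c0=3, c1=4)
[Jacobi] macro 3: S0 reads c0=3 → after 2×micro: 3; S1 reads c0=3 → after 1×micro: 4 ⇒ (c0=3, c1=4)
[Jacobi] macro 4: S0 reads c0=3 → after 2×micro: 3; S1 reads c0=3 → after 1×micro: 4 ⇒ (c0=3, c1=4)
[Gauss-Seidel] macro 1: S0 reads c0=1 → after 2×micro: 0; S1 reads c0=0 → after 1×micro: 4 ⇒ (c0=0, c1=4)
[Gauss-Seidel] macro 2: S0 reads c0=0 → after 2×micro: 3; S1 reads c0=3 → after 1×micro: 4 ⇒ (c0=3, c1=4)
[Gauss-Seidel] macro 3: S0 reads c0=3 → after 2×micro: 3; S1 reads c0=3 → after 1×micro: 4 ⇒ (c0=3, c1=4)
[Gauss-Seidel] macro 4: S0 reads c0=3 → after 2×micro: 3; S1 reads c0=3 → after 1×micro: 4 ⇒ (c0=3, c1=4)

first divergence at macro-step: 1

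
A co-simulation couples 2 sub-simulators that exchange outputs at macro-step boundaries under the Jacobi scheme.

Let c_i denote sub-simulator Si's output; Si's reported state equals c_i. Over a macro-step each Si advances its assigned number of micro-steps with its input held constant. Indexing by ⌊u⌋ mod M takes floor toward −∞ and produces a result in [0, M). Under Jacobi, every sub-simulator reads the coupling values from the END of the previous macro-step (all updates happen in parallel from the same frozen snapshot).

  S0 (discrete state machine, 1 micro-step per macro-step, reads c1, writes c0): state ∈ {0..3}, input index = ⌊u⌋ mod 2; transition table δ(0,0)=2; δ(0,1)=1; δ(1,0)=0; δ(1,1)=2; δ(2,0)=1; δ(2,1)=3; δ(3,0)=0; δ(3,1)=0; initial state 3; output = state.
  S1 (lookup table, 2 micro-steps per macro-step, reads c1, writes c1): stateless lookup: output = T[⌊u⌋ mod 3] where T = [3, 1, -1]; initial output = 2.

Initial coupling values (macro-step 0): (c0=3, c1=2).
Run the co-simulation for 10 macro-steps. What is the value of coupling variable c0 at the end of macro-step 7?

c0 at macro-step 7 = 2

macro 1: S0 reads c1=2 → after 1×micro: 0; S1 reads c1=2 → after 2×micro: -1 ⇒ (c0=0, c1=-1)
macro 2: S0 reads c1=-1 → after 1×micro: 1; S1 reads c1=-1 → after 2×micro: -1 ⇒ (c0=1, c1=-1)
macro 3: S0 reads c1=-1 → after 1×micro: 2; S1 reads c1=-1 → after 2×micro: -1 ⇒ (c0=2, c1=-1)
macro 4: S0 reads c1=-1 → after 1×micro: 3; S1 reads c1=-1 → after 2×micro: -1 ⇒ (c0=3, c1=-1)
macro 5: S0 reads c1=-1 → after 1×micro: 0; S1 reads c1=-1 → after 2×micro: -1 ⇒ (c0=0, c1=-1)
macro 6: S0 reads c1=-1 → after 1×micro: 1; S1 reads c1=-1 → after 2×micro: -1 ⇒ (c0=1, c1=-1)
macro 7: S0 reads c1=-1 → after 1×micro: 2; S1 reads c1=-1 → after 2×micro: -1 ⇒ (c0=2, c1=-1)
macro 8: S0 reads c1=-1 → after 1×micro: 3; S1 reads c1=-1 → after 2×micro: -1 ⇒ (c0=3, c1=-1)
macro 9: S0 reads c1=-1 → after 1×micro: 0; S1 reads c1=-1 → after 2×micro: -1 ⇒ (c0=0, c1=-1)
macro 10: S0 reads c1=-1 → after 1×micro: 1; S1 reads c1=-1 → after 2×micro: -1 ⇒ (c0=1, c1=-1)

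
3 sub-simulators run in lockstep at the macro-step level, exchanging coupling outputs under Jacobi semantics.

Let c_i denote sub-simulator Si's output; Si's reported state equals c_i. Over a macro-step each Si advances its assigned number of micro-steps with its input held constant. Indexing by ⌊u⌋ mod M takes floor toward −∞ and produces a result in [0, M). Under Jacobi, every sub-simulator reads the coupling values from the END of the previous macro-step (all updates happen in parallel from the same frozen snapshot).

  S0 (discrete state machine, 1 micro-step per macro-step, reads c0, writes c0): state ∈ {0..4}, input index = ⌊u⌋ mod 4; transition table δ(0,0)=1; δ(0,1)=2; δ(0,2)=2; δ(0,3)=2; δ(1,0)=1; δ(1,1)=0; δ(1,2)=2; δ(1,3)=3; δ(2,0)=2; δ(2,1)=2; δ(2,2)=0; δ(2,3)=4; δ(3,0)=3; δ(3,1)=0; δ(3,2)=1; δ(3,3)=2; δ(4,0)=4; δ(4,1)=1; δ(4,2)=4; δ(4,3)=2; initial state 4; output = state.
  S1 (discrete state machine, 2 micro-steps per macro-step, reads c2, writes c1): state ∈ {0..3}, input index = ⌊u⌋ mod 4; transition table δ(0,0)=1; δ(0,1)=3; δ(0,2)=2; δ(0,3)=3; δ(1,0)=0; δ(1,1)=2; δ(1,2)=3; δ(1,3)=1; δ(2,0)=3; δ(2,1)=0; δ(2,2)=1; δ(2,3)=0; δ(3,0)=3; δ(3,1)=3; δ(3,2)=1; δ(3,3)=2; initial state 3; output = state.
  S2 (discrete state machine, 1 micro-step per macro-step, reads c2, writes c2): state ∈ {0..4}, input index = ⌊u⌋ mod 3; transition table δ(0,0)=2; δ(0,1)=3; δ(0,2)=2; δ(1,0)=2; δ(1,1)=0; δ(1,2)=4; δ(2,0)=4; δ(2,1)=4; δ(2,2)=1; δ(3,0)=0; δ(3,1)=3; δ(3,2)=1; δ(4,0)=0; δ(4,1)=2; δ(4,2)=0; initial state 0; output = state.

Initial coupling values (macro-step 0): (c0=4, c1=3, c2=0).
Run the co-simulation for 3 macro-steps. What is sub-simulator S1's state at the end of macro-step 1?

S1 state at macro-step 1 = 3

macro 1: S0 reads c0=4 → after 1×micro: 4; S1 reads c2=0 → after 2×micro: 3; S2 reads c2=0 → after 1×micro: 2 ⇒ (c0=4, c1=3, c2=2)
macro 2: S0 reads c0=4 → after 1×micro: 4; S1 reads c2=2 → after 2×micro: 3; S2 reads c2=2 → after 1×micro: 1 ⇒ (c0=4, c1=3, c2=1)
macro 3: S0 reads c0=4 → after 1×micro: 4; S1 reads c2=1 → after 2×micro: 3; S2 reads c2=1 → after 1×micro: 0 ⇒ (c0=4, c1=3, c2=0)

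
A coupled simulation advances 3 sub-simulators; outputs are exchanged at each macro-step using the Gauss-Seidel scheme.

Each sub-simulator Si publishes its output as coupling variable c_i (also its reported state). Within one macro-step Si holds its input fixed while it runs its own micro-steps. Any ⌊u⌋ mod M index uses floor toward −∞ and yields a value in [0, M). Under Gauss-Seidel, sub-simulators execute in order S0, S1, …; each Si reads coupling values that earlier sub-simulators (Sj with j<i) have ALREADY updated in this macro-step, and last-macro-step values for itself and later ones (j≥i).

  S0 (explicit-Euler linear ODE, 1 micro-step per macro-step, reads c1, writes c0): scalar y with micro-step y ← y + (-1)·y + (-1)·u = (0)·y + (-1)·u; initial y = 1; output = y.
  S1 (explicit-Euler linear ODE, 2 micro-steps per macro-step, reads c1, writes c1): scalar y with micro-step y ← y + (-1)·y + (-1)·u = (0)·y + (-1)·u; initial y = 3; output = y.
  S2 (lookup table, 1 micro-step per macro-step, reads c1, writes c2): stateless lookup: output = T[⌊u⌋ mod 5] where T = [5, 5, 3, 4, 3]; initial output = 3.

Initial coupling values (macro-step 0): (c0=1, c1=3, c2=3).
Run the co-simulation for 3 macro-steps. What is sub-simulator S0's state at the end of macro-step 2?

macro 1: S0 reads c1=3 → after 1×micro: -3; S1 reads c1=3 → after 2×micro: -3; S2 reads c1=-3 → after 1×micro: 3 ⇒ (c0=-3, c1=-3, c2=3)
macro 2: S0 reads c1=-3 → after 1×micro: 3; S1 reads c1=-3 → after 2×micro: 3; S2 reads c1=3 → after 1×micro: 4 ⇒ (c0=3, c1=3, c2=4)
macro 3: S0 reads c1=3 → after 1×micro: -3; S1 reads c1=3 → after 2×micro: -3; S2 reads c1=-3 → after 1×micro: 3 ⇒ (c0=-3, c1=-3, c2=3)

S0 state at macro-step 2 = 3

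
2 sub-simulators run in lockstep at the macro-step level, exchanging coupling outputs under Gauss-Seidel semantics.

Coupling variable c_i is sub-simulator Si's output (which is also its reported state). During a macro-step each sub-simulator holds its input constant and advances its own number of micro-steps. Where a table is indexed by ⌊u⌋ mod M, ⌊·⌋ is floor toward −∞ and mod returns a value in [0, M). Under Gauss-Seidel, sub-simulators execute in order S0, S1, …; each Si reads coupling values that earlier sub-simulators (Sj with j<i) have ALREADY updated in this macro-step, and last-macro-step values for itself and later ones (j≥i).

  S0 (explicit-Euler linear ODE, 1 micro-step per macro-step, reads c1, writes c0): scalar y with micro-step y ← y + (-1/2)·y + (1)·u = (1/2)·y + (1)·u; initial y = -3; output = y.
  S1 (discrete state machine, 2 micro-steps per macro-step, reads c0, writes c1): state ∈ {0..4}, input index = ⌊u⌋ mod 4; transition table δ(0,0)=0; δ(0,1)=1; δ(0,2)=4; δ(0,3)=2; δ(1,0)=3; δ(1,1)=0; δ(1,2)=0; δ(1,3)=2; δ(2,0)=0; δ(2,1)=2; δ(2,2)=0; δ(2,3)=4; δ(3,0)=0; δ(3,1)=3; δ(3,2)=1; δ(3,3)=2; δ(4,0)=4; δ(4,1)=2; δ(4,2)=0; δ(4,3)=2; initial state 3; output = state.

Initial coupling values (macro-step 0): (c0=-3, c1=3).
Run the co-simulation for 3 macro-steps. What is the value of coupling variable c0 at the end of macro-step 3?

c0 at macro-step 3 = 47/8

macro 1: S0 reads c1=3 → after 1×micro: 3/2; S1 reads c0=3/2 → after 2×micro: 3 ⇒ (c0=3/2, c1=3)
macro 2: S0 reads c1=3 → after 1×micro: 15/4; S1 reads c0=15/4 → after 2×micro: 4 ⇒ (c0=15/4, c1=4)
macro 3: S0 reads c1=4 → after 1×micro: 47/8; S1 reads c0=47/8 → after 2×micro: 2 ⇒ (c0=47/8, c1=2)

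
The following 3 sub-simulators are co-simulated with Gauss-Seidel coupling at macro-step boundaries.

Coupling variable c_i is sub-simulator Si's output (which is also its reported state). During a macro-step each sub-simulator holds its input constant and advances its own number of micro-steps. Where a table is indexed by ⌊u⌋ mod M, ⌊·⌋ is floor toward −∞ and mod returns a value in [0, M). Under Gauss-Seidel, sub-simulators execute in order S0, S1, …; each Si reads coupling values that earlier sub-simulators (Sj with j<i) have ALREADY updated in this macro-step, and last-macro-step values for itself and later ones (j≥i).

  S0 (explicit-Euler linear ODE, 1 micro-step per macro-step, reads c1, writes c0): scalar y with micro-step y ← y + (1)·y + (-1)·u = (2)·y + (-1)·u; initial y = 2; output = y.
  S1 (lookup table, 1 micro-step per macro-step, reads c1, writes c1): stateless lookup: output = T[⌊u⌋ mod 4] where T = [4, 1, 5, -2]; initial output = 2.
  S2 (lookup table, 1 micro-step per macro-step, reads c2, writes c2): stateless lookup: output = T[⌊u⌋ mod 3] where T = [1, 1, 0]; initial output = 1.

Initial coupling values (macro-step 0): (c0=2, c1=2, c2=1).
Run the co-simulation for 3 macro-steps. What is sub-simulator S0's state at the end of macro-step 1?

macro 1: S0 reads c1=2 → after 1×micro: 2; S1 reads c1=2 → after 1×micro: 5; S2 reads c2=1 → after 1×micro: 1 ⇒ (c0=2, c1=5, c2=1)
macro 2: S0 reads c1=5 → after 1×micro: -1; S1 reads c1=5 → after 1×micro: 1; S2 reads c2=1 → after 1×micro: 1 ⇒ (c0=-1, c1=1, c2=1)
macro 3: S0 reads c1=1 → after 1×micro: -3; S1 reads c1=1 → after 1×micro: 1; S2 reads c2=1 → after 1×micro: 1 ⇒ (c0=-3, c1=1, c2=1)

S0 state at macro-step 1 = 2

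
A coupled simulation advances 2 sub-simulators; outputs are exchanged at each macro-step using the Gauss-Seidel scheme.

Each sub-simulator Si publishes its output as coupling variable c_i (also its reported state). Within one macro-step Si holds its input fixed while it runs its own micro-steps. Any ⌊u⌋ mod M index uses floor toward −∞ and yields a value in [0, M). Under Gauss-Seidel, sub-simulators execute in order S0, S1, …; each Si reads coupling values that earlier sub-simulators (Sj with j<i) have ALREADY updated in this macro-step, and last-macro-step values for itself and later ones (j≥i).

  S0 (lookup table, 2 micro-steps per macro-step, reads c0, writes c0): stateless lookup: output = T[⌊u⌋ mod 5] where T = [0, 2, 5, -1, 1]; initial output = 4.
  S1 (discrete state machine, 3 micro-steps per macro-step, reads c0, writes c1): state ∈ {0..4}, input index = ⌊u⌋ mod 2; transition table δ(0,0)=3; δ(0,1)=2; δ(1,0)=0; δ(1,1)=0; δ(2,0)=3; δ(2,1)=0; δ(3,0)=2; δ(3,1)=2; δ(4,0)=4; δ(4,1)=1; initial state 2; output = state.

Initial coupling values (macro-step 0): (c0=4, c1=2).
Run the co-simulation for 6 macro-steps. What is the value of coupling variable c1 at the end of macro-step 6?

c1 at macro-step 6 = 3

macro 1: S0 reads c0=4 → after 2×micro: 1; S1 reads c0=1 → after 3×micro: 0 ⇒ (c0=1, c1=0)
macro 2: S0 reads c0=1 → after 2×micro: 2; S1 reads c0=2 → after 3×micro: 3 ⇒ (c0=2, c1=3)
macro 3: S0 reads c0=2 → after 2×micro: 5; S1 reads c0=5 → after 3×micro: 2 ⇒ (c0=5, c1=2)
macro 4: S0 reads c0=5 → after 2×micro: 0; S1 reads c0=0 → after 3×micro: 3 ⇒ (c0=0, c1=3)
macro 5: S0 reads c0=0 → after 2×micro: 0; S1 reads c0=0 → after 3×micro: 2 ⇒ (c0=0, c1=2)
macro 6: S0 reads c0=0 → after 2×micro: 0; S1 reads c0=0 → after 3×micro: 3 ⇒ (c0=0, c1=3)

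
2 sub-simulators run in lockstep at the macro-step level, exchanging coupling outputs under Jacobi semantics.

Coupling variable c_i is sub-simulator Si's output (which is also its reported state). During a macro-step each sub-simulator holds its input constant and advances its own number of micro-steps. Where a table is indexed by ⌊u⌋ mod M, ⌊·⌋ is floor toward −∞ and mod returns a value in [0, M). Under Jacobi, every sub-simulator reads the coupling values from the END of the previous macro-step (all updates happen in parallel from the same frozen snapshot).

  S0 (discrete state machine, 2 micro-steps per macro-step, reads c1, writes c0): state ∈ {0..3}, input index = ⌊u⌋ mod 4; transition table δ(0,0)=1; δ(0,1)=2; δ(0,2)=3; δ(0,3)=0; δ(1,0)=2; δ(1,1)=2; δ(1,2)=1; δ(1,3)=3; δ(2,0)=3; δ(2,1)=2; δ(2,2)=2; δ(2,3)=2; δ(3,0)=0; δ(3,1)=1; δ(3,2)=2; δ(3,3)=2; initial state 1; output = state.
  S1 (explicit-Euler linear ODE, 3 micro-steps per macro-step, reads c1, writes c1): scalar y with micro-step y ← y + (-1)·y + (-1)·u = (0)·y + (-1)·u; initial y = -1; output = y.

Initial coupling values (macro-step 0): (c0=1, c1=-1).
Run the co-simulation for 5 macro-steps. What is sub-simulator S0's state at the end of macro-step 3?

macro 1: S0 reads c1=-1 → after 2×micro: 2; S1 reads c1=-1 → after 3×micro: 1 ⇒ (c0=2, c1=1)
macro 2: S0 reads c1=1 → after 2×micro: 2; S1 reads c1=1 → after 3×micro: -1 ⇒ (c0=2, c1=-1)
macro 3: S0 reads c1=-1 → after 2×micro: 2; S1 reads c1=-1 → after 3×micro: 1 ⇒ (c0=2, c1=1)
macro 4: S0 reads c1=1 → after 2×micro: 2; S1 reads c1=1 → after 3×micro: -1 ⇒ (c0=2, c1=-1)
macro 5: S0 reads c1=-1 → after 2×micro: 2; S1 reads c1=-1 → after 3×micro: 1 ⇒ (c0=2, c1=1)

S0 state at macro-step 3 = 2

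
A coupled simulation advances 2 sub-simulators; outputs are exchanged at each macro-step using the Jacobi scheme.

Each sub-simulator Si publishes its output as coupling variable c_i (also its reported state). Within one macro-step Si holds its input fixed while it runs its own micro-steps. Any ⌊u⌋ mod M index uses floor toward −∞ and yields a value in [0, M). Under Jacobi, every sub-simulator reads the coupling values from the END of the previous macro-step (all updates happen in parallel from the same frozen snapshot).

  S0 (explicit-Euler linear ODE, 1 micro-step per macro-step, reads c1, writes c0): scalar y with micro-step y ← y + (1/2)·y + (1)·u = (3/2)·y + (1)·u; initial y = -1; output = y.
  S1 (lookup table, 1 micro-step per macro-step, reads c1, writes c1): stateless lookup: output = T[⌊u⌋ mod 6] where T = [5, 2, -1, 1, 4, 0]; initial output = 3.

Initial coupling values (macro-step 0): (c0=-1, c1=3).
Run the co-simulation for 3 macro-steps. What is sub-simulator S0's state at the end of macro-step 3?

S0 state at macro-step 3 = 55/8

macro 1: S0 reads c1=3 → after 1×micro: 3/2; S1 reads c1=3 → after 1×micro: 1 ⇒ (c0=3/2, c1=1)
macro 2: S0 reads c1=1 → after 1×micro: 13/4; S1 reads c1=1 → after 1×micro: 2 ⇒ (c0=13/4, c1=2)
macro 3: S0 reads c1=2 → after 1×micro: 55/8; S1 reads c1=2 → after 1×micro: -1 ⇒ (c0=55/8, c1=-1)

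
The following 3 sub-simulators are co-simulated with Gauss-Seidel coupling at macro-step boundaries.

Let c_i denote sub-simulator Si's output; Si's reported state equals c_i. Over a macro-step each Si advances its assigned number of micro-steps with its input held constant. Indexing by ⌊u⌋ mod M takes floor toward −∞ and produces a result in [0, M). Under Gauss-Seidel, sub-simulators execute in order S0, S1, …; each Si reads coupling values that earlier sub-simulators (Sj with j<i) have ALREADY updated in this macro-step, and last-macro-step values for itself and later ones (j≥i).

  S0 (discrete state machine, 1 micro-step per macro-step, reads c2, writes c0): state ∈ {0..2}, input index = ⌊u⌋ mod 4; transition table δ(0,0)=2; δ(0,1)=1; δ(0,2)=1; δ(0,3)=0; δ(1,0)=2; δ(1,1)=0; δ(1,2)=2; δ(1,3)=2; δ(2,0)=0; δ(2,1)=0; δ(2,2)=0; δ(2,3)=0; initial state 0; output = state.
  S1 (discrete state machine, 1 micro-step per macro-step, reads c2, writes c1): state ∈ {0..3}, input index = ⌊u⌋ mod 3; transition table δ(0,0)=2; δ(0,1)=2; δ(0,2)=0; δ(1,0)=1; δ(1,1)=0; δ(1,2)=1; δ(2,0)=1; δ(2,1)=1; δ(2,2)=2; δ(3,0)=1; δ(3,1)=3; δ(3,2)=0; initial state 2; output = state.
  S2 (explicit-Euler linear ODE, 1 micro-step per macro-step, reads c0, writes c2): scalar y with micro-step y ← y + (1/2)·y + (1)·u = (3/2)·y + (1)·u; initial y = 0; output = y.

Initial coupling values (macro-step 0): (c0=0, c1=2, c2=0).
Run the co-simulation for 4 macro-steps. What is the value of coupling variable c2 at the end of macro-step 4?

macro 1: S0 reads c2=0 → after 1×micro: 2; S1 reads c2=0 → after 1×micro: 1; S2 reads c0=2 → after 1×micro: 2 ⇒ (c0=2, c1=1, c2=2)
macro 2: S0 reads c2=2 → after 1×micro: 0; S1 reads c2=2 → after 1×micro: 1; S2 reads c0=0 → after 1×micro: 3 ⇒ (c0=0, c1=1, c2=3)
macro 3: S0 reads c2=3 → after 1×micro: 0; S1 reads c2=3 → after 1×micro: 1; S2 reads c0=0 → after 1×micro: 9/2 ⇒ (c0=0, c1=1, c2=9/2)
macro 4: S0 reads c2=9/2 → after 1×micro: 2; S1 reads c2=9/2 → after 1×micro: 0; S2 reads c0=2 → after 1×micro: 35/4 ⇒ (c0=2, c1=0, c2=35/4)

c2 at macro-step 4 = 35/4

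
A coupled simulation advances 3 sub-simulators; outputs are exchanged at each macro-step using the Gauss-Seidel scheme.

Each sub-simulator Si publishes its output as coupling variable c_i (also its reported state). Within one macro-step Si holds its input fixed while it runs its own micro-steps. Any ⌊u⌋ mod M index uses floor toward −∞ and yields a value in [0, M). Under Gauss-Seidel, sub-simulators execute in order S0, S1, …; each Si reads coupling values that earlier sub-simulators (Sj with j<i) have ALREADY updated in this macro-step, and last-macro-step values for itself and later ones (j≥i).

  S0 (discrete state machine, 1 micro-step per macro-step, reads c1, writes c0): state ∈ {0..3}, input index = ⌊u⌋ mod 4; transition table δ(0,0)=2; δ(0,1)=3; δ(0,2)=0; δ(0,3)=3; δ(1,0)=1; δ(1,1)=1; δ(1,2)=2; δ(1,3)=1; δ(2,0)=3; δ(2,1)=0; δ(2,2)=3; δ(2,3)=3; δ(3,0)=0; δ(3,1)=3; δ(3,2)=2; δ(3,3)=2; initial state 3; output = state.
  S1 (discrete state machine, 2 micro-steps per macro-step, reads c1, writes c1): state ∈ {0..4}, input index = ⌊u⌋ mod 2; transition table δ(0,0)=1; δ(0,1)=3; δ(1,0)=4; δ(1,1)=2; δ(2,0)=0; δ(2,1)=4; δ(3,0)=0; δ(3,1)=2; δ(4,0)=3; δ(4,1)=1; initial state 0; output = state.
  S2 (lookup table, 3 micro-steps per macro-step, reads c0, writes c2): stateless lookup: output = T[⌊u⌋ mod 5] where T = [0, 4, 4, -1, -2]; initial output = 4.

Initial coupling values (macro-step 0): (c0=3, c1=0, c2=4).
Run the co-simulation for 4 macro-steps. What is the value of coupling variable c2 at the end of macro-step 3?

c2 at macro-step 3 = -1

macro 1: S0 reads c1=0 → after 1×micro: 0; S1 reads c1=0 → after 2×micro: 4; S2 reads c0=0 → after 3×micro: 0 ⇒ (c0=0, c1=4, c2=0)
macro 2: S0 reads c1=4 → after 1×micro: 2; S1 reads c1=4 → after 2×micro: 0; S2 reads c0=2 → after 3×micro: 4 ⇒ (c0=2, c1=0, c2=4)
macro 3: S0 reads c1=0 → after 1×micro: 3; S1 reads c1=0 → after 2×micro: 4; S2 reads c0=3 → after 3×micro: -1 ⇒ (c0=3, c1=4, c2=-1)
macro 4: S0 reads c1=4 → after 1×micro: 0; S1 reads c1=4 → after 2×micro: 0; S2 reads c0=0 → after 3×micro: 0 ⇒ (c0=0, c1=0, c2=0)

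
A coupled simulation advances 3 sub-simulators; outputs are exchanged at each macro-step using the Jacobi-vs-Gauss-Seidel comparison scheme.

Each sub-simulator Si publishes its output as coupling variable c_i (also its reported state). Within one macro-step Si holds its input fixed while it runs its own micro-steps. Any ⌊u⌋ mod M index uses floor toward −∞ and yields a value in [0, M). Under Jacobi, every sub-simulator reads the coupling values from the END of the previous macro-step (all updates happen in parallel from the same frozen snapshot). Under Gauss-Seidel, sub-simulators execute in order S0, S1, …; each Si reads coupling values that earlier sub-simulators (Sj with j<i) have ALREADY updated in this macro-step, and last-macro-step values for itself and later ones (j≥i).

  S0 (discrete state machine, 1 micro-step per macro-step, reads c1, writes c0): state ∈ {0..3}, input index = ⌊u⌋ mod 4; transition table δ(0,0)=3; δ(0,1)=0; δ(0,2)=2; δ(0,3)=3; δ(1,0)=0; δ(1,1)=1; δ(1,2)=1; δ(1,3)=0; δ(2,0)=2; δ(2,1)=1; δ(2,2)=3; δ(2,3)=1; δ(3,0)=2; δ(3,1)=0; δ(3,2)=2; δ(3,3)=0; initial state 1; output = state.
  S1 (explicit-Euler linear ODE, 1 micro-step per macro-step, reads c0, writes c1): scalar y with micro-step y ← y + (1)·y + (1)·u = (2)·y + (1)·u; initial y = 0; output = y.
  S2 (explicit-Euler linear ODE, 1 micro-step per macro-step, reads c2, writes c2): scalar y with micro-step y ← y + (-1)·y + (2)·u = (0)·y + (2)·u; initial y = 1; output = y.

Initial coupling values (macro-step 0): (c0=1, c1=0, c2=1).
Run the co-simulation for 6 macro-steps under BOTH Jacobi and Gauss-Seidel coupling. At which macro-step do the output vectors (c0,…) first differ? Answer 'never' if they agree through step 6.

[Jacobi] macro 1: S0 reads c1=0 → after 1×micro: 0; S1 reads c0=1 → after 1×micro: 1; S2 reads c2=1 → after 1×micro: 2 ⇒ (c0=0, c1=1, c2=2)
[Jacobi] macro 2: S0 reads c1=1 → after 1×micro: 0; S1 reads c0=0 → after 1×micro: 2; S2 reads c2=2 → after 1×micro: 4 ⇒ (c0=0, c1=2, c2=4)
[Jacobi] macro 3: S0 reads c1=2 → after 1×micro: 2; S1 reads c0=0 → after 1×micro: 4; S2 reads c2=4 → after 1×micro: 8 ⇒ (c0=2, c1=4, c2=8)
[Jacobi] macro 4: S0 reads c1=4 → after 1×micro: 2; S1 reads c0=2 → after 1×micro: 10; S2 reads c2=8 → after 1×micro: 16 ⇒ (c0=2, c1=10, c2=16)
[Jacobi] macro 5: S0 reads c1=10 → after 1×micro: 3; S1 reads c0=2 → after 1×micro: 22; S2 reads c2=16 → after 1×micro: 32 ⇒ (c0=3, c1=22, c2=32)
[Jacobi] macro 6: S0 reads c1=22 → after 1×micro: 2; S1 reads c0=3 → after 1×micro: 47; S2 reads c2=32 → after 1×micro: 64 ⇒ (c0=2, c1=47, c2=64)
[Gauss-Seidel] macro 1: S0 reads c1=0 → after 1×micro: 0; S1 reads c0=0 → after 1×micro: 0; S2 reads c2=1 → after 1×micro: 2 ⇒ (c0=0, c1=0, c2=2)
[Gauss-Seidel] macro 2: S0 reads c1=0 → after 1×micro: 3; S1 reads c0=3 → after 1×micro: 3; S2 reads c2=2 → after 1×micro: 4 ⇒ (c0=3, c1=3, c2=4)
[Gauss-Seidel] macro 3: S0 reads c1=3 → after 1×micro: 0; S1 reads c0=0 → after 1×micro: 6; S2 reads c2=4 → after 1×micro: 8 ⇒ (c0=0, c1=6, c2=8)
[Gauss-Seidel] macro 4: S0 reads c1=6 → after 1×micro: 2; S1 reads c0=2 → after 1×micro: 14; S2 reads c2=8 → after 1×micro: 16 ⇒ (c0=2, c1=14, c2=16)
[Gauss-Seidel] macro 5: S0 reads c1=14 → after 1×micro: 3; S1 reads c0=3 → after 1×micro: 31; S2 reads c2=16 → after 1×micro: 32 ⇒ (c0=3, c1=31, c2=32)
[Gauss-Seidel] macro 6: S0 reads c1=31 → after 1×micro: 0; S1 reads c0=0 → after 1×micro: 62; S2 reads c2=32 → after 1×micro: 64 ⇒ (c0=0, c1=62, c2=64)

first divergence at macro-step: 1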